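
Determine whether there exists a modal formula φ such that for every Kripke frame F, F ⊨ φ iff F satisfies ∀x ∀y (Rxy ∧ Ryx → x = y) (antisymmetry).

Modal frame validity is preserved under surjective bounded morphisms.
The 6-cycle (worlds s,t,u,v,w,x with s→t→u→v→w→x→s) is antisymmetric. Sending even-indexed worlds to • and odd-indexed worlds to ∘ is a surjective bounded morphism onto the two-world frame with •↔∘, which is not antisymmetric.
Hence antisymmetry is not modally definable.

Not modally definable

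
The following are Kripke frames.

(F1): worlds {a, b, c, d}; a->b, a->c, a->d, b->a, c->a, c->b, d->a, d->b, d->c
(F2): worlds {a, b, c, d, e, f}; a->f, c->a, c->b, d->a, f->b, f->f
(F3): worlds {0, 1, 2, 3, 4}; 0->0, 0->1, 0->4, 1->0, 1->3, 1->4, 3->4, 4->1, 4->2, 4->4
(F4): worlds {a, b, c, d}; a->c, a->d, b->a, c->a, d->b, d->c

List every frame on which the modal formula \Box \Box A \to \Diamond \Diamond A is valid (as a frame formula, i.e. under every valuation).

This is the axiom for a generalized confluence (Geach) condition; its first-order frame correspondent is \forall x \exists w (x R^2 w \wedge x R^2 w).
(F1): ✓.
(F2): fails — at b but no w with bR²w and bR²w.
(F3): fails — at 2 but no w with 2R²w and 2R²w.
(F4): ✓.

(F1), (F4)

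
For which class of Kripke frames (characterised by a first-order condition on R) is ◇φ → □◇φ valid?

Suppose ◇φ→□◇φ is valid. Take Rxy, Rxz and set V(φ)={y}. Then ◇φ at x, so □◇φ at x, so ◇φ at z, so some w with Rzw has φ; w=y, i.e. Rzy. By symmetry of the argument, Ryz.

The Euclidean property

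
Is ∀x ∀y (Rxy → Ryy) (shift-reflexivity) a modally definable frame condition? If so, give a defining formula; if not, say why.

Definable; □(□p → p) defines it

The condition is shift-reflexivity. A defining modal formula is □(□p → p).
Suppose □(□p→p) is valid. Take Rxy and set V(p)={w : Ryw}. Then at y, □p holds; since □(□p→p) at x, □p→p at y, so p at y, i.e. Ryy.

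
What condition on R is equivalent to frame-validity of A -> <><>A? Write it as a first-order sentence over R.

forall x exists w (x = w & x R^2 w)

This is a Sahlqvist (Geach-type) schema ◇^0□^0A → □^0◇^2A.
Minimal-valuation argument: fix x; take any y with xR^0y and any z with xR^0z. Set V(A) to the set of worlds R-reachable from y in exactly 0 steps. Then □^0A holds at y, so the antecedent holds at x; validity forces ◇^2A at z, giving a w with zR^2w and yR^0w.
First-order correspondent: forall x exists w (x = w & x R^2 w).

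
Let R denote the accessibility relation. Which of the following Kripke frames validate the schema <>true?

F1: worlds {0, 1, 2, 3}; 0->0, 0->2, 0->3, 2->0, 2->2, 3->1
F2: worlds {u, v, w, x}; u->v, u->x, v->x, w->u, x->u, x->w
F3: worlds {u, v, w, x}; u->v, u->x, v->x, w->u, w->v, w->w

This is the axiom for seriality; its first-order frame correspondent is forall x exists y Rxy.
F1: fails — world 1 has no successor.
F2: satisfies the condition.
F3: fails — world x has no successor.

F2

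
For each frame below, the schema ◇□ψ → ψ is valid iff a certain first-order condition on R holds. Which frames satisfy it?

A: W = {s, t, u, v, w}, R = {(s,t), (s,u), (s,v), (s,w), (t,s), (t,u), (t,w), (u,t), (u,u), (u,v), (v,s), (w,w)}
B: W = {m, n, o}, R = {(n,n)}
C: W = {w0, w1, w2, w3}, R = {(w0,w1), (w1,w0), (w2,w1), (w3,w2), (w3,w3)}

B

Frame correspondent (Sahlqvist): ∀x ∀y (Rxy → Ryx) — i.e. symmetry.
A: fails — Ruv but not Rvu.
B: condition met.
C: fails — Rw3w2 but not Rw2w3.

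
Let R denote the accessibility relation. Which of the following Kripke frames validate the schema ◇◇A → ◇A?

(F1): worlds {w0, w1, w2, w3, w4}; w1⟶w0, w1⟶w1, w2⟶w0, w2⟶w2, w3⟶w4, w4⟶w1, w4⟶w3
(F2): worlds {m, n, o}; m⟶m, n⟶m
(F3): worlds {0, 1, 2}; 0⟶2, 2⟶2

(F2), (F3)

The schema corresponds to transitivity: ∀x ∀y ∀z (Rxy ∧ Ryz → Rxz).
(F1): fails — Rw4w1 and Rw1w0 but not Rw4w0.
(F2): holds.
(F3): holds.
Valid on: (F2), (F3).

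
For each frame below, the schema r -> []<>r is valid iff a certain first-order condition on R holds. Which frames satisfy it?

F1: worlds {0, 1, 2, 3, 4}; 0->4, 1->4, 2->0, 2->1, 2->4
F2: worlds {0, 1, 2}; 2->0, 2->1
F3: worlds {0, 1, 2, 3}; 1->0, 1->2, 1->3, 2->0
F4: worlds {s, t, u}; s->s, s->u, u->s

Frame correspondent (Sahlqvist): forall x forall y (Rxy -> Ryx) — i.e. symmetry.
F1: fails — R04 but not R40.
F2: fails — R20 but not R02.
F3: fails — R12 but not R21.
F4: condition met.
Valid on: F4.

F4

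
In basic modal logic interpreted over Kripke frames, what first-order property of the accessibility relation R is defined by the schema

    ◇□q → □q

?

the Euclidean property

This is a form of the 5 axiom.
Its frame correspondent is the Euclidean property — ∀x ∀y ∀z (Rxy ∧ Rxz → Ryz).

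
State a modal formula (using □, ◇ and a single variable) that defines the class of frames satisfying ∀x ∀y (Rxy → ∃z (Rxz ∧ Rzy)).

□□r → □r

The condition is density. The C4 schema □□r → □r defines it.
Suppose □□r→□r is valid. Take Rxy and set V(r)={w : xR²w}. Then □□r at x, so □r at x, so r at y, i.e. ∃z(Rxz∧Rzy).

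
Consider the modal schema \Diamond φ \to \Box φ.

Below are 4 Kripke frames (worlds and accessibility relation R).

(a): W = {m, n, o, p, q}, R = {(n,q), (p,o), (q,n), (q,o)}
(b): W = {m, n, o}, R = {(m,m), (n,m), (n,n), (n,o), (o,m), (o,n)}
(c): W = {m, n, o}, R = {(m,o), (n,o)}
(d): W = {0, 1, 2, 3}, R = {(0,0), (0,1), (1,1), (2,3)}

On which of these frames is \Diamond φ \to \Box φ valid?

The schema corresponds to partial functionality: \forall x \forall y \forall z (Rxy \wedge Rxz \to y = z).
(a): fails — q sees both n and o.
(b): fails — n sees both m and n.
(c): condition met.
(d): fails — 0 sees both 0 and 1.
Valid on: (c).

(c)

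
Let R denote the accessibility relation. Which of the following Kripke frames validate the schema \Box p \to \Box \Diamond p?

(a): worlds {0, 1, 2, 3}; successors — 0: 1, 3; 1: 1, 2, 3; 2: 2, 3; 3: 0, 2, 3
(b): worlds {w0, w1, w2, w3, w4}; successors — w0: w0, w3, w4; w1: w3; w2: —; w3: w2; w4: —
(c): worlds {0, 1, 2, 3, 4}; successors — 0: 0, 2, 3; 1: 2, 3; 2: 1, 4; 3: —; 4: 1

The schema corresponds to a generalized confluence (Geach) condition: \forall x \forall z (xRz \to \exists w (xRw \wedge zRw)).
(a): ✓.
(b): fails — w0Rw3 but no w with w0Rw and w3Rw.
(c): fails — 0R2 but no w with 0Rw and 2Rw.
Valid on: (a).

(a)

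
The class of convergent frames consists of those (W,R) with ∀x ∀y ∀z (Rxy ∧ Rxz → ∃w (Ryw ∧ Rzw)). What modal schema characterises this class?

◇□s → □◇s

This is convergence; the standard corresponding axiom is .2: ◇□s → □◇s.
Suppose ◇□s→□◇s is valid. Take Rxy, Rxz and set V(s)={w : Ryw}. Then □s at y so ◇□s at x, so □◇s at x, so ◇s at z, giving w with Rzw and Ryw.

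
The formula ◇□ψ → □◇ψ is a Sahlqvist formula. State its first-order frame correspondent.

convergence: ∀x ∀y ∀z (Rxy ∧ Rxz → ∃w (Ryw ∧ Rzw))

Suppose ◇□ψ→□◇ψ is valid. Take Rxy, Rxz and set V(ψ)={w : Ryw}. Then □ψ at y so ◇□ψ at x, so □◇ψ at x, so ◇ψ at z, giving w with Rzw and Ryw.
Conversely, any frame satisfying ∀x ∀y ∀z (Rxy ∧ Rxz → ∃w (Ryw ∧ Rzw)) validates the schema.
So the correspondent is convergence.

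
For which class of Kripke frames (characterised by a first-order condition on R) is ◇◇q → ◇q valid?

This schema is equivalent to the 4 axiom □q → □□q.
Its frame correspondent is transitivity — ∀x ∀y ∀z (Rxy ∧ Ryz → Rxz).

Transitivity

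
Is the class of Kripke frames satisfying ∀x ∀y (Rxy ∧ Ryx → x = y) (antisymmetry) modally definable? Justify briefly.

Any modally definable frame class is closed under surjective bounded morphisms.
The 4-cycle (worlds s,t,u,v with s→t→u→v→s) is antisymmetric. Sending even-indexed worlds to • and odd-indexed worlds to ∘ is a surjective bounded morphism onto the two-world frame with •↔∘, which is not antisymmetric.
So no modal formula (or set of formulas) defines exactly the antisymmetric frames.

Not modally definable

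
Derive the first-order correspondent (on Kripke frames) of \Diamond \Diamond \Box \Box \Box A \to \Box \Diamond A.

\forall x \forall y \forall z ((x R^2 y \wedge xRz) \to \exists w (y R^3 w \wedge zRw))

This is a Sahlqvist (Geach-type) schema ◇^2□^3A → □^1◇^1A.
First-order correspondent: \forall x \forall y \forall z ((x R^2 y \wedge xRz) \to \exists w (y R^3 w \wedge zRw)).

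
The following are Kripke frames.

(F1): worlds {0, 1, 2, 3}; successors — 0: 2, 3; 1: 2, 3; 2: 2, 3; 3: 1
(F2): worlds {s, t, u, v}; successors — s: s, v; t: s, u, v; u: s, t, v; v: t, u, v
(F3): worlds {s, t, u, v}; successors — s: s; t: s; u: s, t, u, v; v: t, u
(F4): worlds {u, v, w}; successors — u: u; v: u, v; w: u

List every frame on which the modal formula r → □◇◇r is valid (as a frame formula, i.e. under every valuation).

(F2)

This is the axiom for a generalized confluence (Geach) condition; its first-order frame correspondent is ∀x ∀z (xRz → ∃w (x = w ∧ zR²w)).
(F1): fails — 0R2 but no w with 0=w and 2R²w.
(F2): ✓.
(F3): fails — tRs but no w with t=w and sR²w.
(F4): fails — vRu but no t with v=t and uR²t.
Valid on: (F2).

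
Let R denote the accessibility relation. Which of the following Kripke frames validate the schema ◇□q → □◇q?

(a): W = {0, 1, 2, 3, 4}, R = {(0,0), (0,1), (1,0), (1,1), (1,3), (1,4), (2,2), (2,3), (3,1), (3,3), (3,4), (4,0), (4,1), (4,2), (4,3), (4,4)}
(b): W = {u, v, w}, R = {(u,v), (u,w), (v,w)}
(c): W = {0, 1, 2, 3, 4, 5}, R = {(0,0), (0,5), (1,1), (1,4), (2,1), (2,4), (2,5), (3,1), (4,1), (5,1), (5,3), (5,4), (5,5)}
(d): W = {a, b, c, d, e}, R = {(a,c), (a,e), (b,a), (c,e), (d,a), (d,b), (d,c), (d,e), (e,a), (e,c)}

The schema corresponds to convergence: ∀x ∀y ∀z (Rxy ∧ Rxz → ∃w (Ryw ∧ Rzw)).
(a): fails — R40 and R42 but 0 and 2 have no common successor.
(b): fails — Ruv and Ruw but v and w have no common successor.
(c): satisfies the condition.
(d): fails — Rae and Rac but e and c have no common successor.

(c)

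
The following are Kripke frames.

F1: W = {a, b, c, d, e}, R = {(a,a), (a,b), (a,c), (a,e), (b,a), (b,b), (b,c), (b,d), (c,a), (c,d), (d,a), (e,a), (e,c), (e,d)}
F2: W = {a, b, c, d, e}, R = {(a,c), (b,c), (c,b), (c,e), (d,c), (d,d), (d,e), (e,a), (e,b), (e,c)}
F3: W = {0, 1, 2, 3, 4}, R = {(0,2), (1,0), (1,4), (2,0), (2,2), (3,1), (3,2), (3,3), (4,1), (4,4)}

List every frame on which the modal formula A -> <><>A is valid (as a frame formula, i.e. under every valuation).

F3

This is the axiom for a generalized confluence (Geach) condition; its first-order frame correspondent is forall x exists w (x = w & x R^2 w).
F1: fails — at d but no w with d=w and dR²w.
F2: fails — at a but no w with a=w and aR²w.
F3: satisfies the condition.
Valid on: F3.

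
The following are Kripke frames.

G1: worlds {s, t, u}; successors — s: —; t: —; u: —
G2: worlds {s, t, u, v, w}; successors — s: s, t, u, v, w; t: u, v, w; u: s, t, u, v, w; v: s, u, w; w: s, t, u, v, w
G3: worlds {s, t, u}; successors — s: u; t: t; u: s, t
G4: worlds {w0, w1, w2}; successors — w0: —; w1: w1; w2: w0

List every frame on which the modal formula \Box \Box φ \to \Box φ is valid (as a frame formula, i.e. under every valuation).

This is the axiom for density; its first-order frame correspondent is \forall x \forall y (Rxy \to \exists z (Rxz \wedge Rzy)).
G1: ✓.
G2: ✓.
G3: fails — Rsu but no z with Rsz and Rzu.
G4: fails — Rw2w0 but no z with Rw2z and Rzw0.
Valid on: G1, G2.

G1, G2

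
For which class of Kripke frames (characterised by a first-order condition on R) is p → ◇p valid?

Reflexivity

This is a form of the T axiom.
Its frame correspondent is reflexivity — ∀x Rxx.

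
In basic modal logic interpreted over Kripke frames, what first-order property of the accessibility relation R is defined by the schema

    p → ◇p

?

This schema is equivalent to the T axiom □p → p.
Its frame correspondent is reflexivity — ∀x Rxx.

reflexivity: ∀x Rxx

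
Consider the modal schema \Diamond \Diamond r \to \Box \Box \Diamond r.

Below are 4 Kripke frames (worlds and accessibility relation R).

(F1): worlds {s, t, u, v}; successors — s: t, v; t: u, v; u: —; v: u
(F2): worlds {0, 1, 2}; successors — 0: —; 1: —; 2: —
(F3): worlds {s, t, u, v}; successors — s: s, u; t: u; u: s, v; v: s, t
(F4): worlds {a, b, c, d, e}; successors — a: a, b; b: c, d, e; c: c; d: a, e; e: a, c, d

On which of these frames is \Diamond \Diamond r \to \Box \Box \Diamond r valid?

(F2)

The schema corresponds to a generalized confluence (Geach) condition: \forall x \forall y \forall z ((x R^2 y \wedge x R^2 z) \to \exists w (y = w \wedge zRw)).
(F1): fails — sR²u, sR²u but no w with u=w and uRw.
(F2): ✓.
(F3): fails — sR²u, sR²u but no w with u=w and uRw.
(F4): fails — aR²a, aR²b but no w with a=w and bRw.
Valid on: (F2).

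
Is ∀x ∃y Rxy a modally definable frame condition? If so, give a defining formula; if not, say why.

The condition is seriality. A defining modal formula is □p → ◇p.
Suppose □p→◇p is valid. At any x set V(p)=W. Then □p at x, so ◇p at x, so x has a successor.

Yes — defined by □p → ◇p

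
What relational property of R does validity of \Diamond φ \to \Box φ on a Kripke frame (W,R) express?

Suppose ◇φ→□φ is valid. Take Rxy, Rxz and set V(φ)={y}. Then ◇φ at x, so □φ at x, so φ at z, i.e. z=y.
Conversely, on a frame with partial functionality the schema holds at every world under every valuation.
Frame condition: \forall x \forall y \forall z (Rxy \wedge Rxz \to y = z).

partial functionality: \forall x \forall y \forall z (Rxy \wedge Rxz \to y = z)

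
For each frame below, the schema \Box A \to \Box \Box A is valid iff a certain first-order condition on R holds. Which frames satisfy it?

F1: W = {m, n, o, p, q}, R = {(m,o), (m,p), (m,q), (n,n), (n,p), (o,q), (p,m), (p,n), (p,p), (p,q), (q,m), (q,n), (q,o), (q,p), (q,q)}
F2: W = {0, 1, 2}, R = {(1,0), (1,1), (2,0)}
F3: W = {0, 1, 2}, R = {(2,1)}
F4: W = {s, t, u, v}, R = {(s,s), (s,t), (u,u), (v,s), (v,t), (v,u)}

F2, F3, F4

The schema corresponds to transitivity: \forall x \forall y \forall z (Rxy \wedge Ryz \to Rxz).
F1: fails — Rpm and Rmo but not Rpo.
F2: ✓.
F3: ✓.
F4: ✓.
Valid on: F2, F3, F4.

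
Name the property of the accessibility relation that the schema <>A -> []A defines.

Suppose ◇A→□A is valid. Take Rxy, Rxz and set V(A)={y}. Then ◇A at x, so □A at x, so A at z, i.e. z=y.

partial functionality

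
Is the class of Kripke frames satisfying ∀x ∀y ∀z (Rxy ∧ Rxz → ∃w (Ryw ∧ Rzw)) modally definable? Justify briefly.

Yes: it is convergence, defined by the .2 schema ◇□r → □◇r.
Suppose ◇□r→□◇r is valid. Take Rxy, Rxz and set V(r)={w : Ryw}. Then □r at y so ◇□r at x, so □◇r at x, so ◇r at z, giving w with Rzw and Ryw.

Yes, by ◇□r → □◇r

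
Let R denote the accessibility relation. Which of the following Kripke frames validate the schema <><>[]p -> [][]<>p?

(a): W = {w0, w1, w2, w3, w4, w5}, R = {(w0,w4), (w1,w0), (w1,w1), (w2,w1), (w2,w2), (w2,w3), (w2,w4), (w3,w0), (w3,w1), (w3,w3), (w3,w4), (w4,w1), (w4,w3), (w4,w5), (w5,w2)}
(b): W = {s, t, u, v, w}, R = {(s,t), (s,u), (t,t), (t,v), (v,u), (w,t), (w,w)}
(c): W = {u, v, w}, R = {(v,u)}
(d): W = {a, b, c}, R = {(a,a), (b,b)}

(c), (d)

This is the axiom for a generalized confluence (Geach) condition; its first-order frame correspondent is forall x forall y forall z ((x R^2 y & x R^2 z) -> exists w (yRw & zRw)).
(a): fails — w0R²w1, w0R²w5 but no w with w1Rw and w5Rw.
(b): fails — sR²t, sR²v but no w* with tRw* and vRw*.
(c): ✓.
(d): ✓.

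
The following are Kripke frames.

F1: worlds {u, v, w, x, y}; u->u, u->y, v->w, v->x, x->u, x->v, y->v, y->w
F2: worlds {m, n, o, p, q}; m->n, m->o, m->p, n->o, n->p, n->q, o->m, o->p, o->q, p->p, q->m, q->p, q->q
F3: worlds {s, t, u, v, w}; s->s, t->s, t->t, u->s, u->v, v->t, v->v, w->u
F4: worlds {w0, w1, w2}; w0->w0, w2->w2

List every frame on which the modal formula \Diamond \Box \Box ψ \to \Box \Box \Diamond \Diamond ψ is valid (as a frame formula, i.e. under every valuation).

F2, F3, F4

This is the axiom for a generalized confluence (Geach) condition; its first-order frame correspondent is \forall x \forall y \forall z ((xRy \wedge x R^2 z) \to \exists w (y R^2 w \wedge z R^2 w)).
F1: fails — uRu, uR²w but no t with uR²t and wR²t.
F2: ✓.
F3: ✓.
F4: ✓.
Valid on: F2, F3, F4.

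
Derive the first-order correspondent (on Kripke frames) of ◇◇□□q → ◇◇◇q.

∀x ∀y (xR²y → ∃w (yR²w ∧ xR³w))

This is a Sahlqvist (Geach-type) schema ◇^2□^2q → □^0◇^3q.
Minimal-valuation argument: fix x; take any y with xR^2y and any z with xR^0z. Set V(q) to the set of worlds R-reachable from y in exactly 2 steps. Then □^2q holds at y, so the antecedent holds at x; validity forces ◇^3q at z, giving a w with zR^3w and yR^2w.
First-order correspondent: ∀x ∀y (xR²y → ∃w (yR²w ∧ xR³w)).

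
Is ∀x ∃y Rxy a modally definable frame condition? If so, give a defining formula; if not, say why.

Definable; □r → ◇r defines it

Yes: it is seriality, defined by the D schema □r → ◇r.
Suppose □r→◇r is valid. At any x set V(r)=W. Then □r at x, so ◇r at x, so x has a successor.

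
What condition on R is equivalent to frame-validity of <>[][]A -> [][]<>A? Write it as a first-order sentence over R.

forall x forall y forall z ((xRy & x R^2 z) -> exists w (y R^2 w & zRw))

This is a Sahlqvist (Geach-type) schema ◇^1□^2A → □^2◇^1A.
Minimal-valuation argument: fix x; take any y with xR^1y and any z with xR^2z. Set V(A) to the set of worlds R-reachable from y in exactly 2 steps. Then □^2A holds at y, so the antecedent holds at x; validity forces ◇^1A at z, giving a w with zR^1w and yR^2w.
First-order correspondent: forall x forall y forall z ((xRy & x R^2 z) -> exists w (y R^2 w & zRw)).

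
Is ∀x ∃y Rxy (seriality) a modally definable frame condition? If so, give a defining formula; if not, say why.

This is a Sahlqvist condition; the D axiom □p → ◇p defines it.
Suppose □p→◇p is valid. At any x set V(p)=W. Then □p at x, so ◇p at x, so x has a successor.

Definable; □p → ◇p defines it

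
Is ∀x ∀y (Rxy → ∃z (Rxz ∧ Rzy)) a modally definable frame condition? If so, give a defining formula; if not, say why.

The condition is density. A defining modal formula is □□q → □q.
Suppose □□q→□q is valid. Take Rxy and set V(q)={w : xR²w}. Then □□q at x, so □q at x, so q at y, i.e. ∃z(Rxz∧Rzy).

Definable; □□q → □q defines it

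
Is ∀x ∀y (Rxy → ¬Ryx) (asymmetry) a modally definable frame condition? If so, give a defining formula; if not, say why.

Modal frame validity is preserved under surjective bounded morphisms.
The 3-cycle (worlds s,t,u with s→t→u→s) is asymmetric. Mapping every world to a single reflexive point • is a surjective bounded morphism, and the reflexive point is not asymmetric (R•• but asymmetry requires ¬R••).
Hence asymmetry is not modally definable.

No — not modally definable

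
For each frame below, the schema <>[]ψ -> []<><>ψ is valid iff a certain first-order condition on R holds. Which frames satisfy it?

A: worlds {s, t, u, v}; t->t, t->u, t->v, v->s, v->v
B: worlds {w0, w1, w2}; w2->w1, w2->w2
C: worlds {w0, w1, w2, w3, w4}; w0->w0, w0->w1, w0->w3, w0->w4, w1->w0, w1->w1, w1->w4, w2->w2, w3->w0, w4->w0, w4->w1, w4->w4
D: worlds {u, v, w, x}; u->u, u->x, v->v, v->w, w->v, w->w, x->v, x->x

This is the axiom for a generalized confluence (Geach) condition; its first-order frame correspondent is forall x forall y forall z ((xRy & xRz) -> exists w (yRw & z R^2 w)).
A: fails — tRt, tRu but no w with tRw and uR²w.
B: fails — w2Rw1, w2Rw1 but no w with w1Rw and w1R²w.
C: satisfies the condition.
D: satisfies the condition.
Valid on: C, D.

C, D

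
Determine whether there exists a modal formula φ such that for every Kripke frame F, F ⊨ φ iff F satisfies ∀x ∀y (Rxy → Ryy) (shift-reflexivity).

The condition is shift-reflexivity. A defining modal formula is □(□q → q).

Yes, by □(□q → q)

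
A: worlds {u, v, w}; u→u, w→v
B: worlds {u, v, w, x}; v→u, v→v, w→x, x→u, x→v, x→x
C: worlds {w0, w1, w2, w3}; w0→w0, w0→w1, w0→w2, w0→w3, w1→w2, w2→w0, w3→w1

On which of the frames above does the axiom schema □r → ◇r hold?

C

Frame correspondent (Sahlqvist): ∀x ∃y Rxy — i.e. seriality.
A: fails — world v has no successor.
B: fails — world u has no successor.
C: ✓.
Valid on: C.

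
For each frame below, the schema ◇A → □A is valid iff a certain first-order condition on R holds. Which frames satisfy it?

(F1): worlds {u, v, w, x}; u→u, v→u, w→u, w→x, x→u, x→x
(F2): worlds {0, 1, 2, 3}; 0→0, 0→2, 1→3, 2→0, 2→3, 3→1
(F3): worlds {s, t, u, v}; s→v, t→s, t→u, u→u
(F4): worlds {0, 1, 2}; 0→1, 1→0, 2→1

(F4)

The schema corresponds to partial functionality: ∀x ∀y ∀z (Rxy ∧ Rxz → y = z).
(F1): fails — w sees both u and x.
(F2): fails — 0 sees both 0 and 2.
(F3): fails — t sees both s and u.
(F4): condition met.
Valid on: (F4).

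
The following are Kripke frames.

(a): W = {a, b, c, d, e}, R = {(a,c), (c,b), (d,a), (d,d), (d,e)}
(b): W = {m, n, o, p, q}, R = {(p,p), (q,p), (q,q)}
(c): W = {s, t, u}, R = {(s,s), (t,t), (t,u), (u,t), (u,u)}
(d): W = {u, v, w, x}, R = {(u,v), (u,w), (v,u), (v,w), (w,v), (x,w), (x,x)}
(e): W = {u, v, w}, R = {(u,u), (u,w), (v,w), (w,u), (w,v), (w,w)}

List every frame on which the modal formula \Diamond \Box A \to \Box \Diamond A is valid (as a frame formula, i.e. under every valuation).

(b), (c), (e)

This is the axiom for convergence; its first-order frame correspondent is \forall x \forall y \forall z (Rxy \wedge Rxz \to \exists w (Ryw \wedge Rzw)).
(a): fails — Rcb and Rcb but b and b have no common successor.
(b): ✓.
(c): ✓.
(d): fails — Ruv and Ruw but v and w have no common successor.
(e): ✓.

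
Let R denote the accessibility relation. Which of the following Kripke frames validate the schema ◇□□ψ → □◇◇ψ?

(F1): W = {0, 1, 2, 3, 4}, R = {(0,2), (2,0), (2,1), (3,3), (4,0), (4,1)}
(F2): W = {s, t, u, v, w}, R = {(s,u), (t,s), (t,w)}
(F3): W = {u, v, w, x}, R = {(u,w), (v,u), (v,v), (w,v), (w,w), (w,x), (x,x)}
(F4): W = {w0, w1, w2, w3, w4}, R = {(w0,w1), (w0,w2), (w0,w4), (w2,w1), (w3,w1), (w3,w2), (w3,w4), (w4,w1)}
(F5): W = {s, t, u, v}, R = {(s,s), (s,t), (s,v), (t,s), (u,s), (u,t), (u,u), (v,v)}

This is the axiom for a generalized confluence (Geach) condition; its first-order frame correspondent is ∀x ∀y ∀z ((xRy ∧ xRz) → ∃w (yR²w ∧ zR²w)).
(F1): fails — 2R0, 2R1 but no w with 0R²w and 1R²w.
(F2): fails — sRu, sRu but no w* with uR²w* and uR²w*.
(F3): fails — wRv, wRx but no t with vR²t and xR²t.
(F4): fails — w0Rw1, w0Rw1 but no w with w1R²w and w1R²w.
(F5): satisfies the condition.

(F5)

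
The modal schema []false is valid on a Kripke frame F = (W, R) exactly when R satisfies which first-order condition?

emptiness of R: forall x forall y ~Rxy

□⊥ is valid iff no world has any successor (otherwise □⊥ fails at any world with one).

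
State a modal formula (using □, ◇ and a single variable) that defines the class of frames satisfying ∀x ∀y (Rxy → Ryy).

□(□s → s)

This is shift-reflexivity; the standard corresponding axiom is T□: □(□s → s).
Suppose □(□s→s) is valid. Take Rxy and set V(s)={w : Ryw}. Then at y, □s holds; since □(□s→s) at x, □s→s at y, so s at y, i.e. Ryy.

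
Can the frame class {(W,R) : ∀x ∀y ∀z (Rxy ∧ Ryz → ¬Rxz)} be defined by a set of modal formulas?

Any modally definable frame class is closed under surjective bounded morphisms.
The 5-cycle (worlds w0,w1,w2,w3,w4 with w0→w1→w2→w3→w4→w0) is intransitive. Mapping every world to a single reflexive point • is a surjective bounded morphism; the reflexive point is not intransitive (R••∧R•• but R••).
Hence intransitivity is not modally definable.

No — not modally definable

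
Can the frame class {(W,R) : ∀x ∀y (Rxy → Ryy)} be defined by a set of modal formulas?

Definable; □(□p → p) defines it

The condition is shift-reflexivity. A defining modal formula is □(□p → p).
Suppose □(□p→p) is valid. Take Rxy and set V(p)={w : Ryw}. Then at y, □p holds; since □(□p→p) at x, □p→p at y, so p at y, i.e. Ryy.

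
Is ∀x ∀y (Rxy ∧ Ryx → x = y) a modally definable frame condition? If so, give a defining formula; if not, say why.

Any modally definable frame class is closed under surjective bounded morphisms.
The 6-cycle (worlds a,b,c,d,e,f with a→b→c→d→e→f→a) is antisymmetric. Sending even-indexed worlds to s and odd-indexed worlds to t is a surjective bounded morphism onto the two-world frame with s↔t, which is not antisymmetric.
So no modal formula (or set of formulas) defines exactly the antisymmetric frames.

Not modally definable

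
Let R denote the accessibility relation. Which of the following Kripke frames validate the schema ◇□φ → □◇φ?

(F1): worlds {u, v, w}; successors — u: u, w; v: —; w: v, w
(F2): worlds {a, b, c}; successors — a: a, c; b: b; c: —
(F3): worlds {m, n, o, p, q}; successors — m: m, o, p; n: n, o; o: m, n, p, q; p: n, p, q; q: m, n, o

The schema corresponds to convergence: ∀x ∀y ∀z (Rxy ∧ Rxz → ∃w (Ryw ∧ Rzw)).
(F1): fails — Rww and Rwv but w and v have no common successor.
(F2): fails — Raa and Rac but a and c have no common successor.
(F3): condition met.

(F3)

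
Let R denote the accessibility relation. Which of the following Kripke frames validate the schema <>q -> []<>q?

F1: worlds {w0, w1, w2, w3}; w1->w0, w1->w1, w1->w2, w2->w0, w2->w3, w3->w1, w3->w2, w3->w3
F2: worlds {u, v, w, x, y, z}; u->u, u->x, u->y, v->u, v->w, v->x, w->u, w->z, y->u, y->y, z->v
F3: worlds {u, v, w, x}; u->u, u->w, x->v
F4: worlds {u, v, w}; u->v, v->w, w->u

none

Frame correspondent (Sahlqvist): forall x forall y forall z (Rxy & Rxz -> Ryz) — i.e. the Euclidean property.
F1: fails — Rw1w2 and Rw1w2 but not Rw2w2.
F2: fails — Rux and Ruu but not Rxu.
F3: fails — Ruw and Ruw but not Rww.
F4: fails — Ruv and Ruv but not Rvv.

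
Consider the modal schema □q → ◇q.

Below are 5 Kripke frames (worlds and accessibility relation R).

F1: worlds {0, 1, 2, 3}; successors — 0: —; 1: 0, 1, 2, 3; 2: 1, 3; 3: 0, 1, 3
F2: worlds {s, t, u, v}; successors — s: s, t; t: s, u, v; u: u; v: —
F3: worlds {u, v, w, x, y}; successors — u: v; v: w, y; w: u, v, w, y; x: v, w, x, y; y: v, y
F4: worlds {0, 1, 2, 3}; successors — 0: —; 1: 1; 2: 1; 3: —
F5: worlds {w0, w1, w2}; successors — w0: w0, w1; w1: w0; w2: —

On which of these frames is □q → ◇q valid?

Frame correspondent (Sahlqvist): ∀x ∃y Rxy — i.e. seriality.
F1: fails — world 0 has no successor.
F2: fails — world v has no successor.
F3: holds.
F4: fails — world 0 has no successor.
F5: fails — world w2 has no successor.
Valid on: F3.

F3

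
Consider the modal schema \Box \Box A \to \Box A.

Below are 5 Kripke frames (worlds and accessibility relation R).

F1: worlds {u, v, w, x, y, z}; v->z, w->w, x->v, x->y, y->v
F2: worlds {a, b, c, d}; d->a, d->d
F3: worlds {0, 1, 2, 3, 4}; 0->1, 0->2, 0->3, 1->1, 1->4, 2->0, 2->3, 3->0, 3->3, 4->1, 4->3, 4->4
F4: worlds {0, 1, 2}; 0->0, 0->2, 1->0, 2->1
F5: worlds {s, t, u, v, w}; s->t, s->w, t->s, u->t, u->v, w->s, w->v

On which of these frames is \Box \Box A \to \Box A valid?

This is the axiom for density; its first-order frame correspondent is \forall x \forall y (Rxy \to \exists z (Rxz \wedge Rzy)).
F1: fails — Rvz but no t with Rvt and Rtz.
F2: condition met.
F3: fails — R02 but no z with R0z and Rz2.
F4: fails — R21 but no z with R2z and Rz1.
F5: fails — Ruv but no z with Ruz and Rzv.

F2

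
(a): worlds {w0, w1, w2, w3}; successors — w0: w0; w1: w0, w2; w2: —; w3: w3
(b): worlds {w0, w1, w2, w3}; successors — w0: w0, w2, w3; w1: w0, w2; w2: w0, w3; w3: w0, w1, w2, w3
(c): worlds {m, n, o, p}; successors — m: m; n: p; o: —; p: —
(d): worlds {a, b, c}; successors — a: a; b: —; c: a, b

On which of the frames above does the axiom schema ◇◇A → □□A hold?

This is the axiom for a generalized confluence (Geach) condition; its first-order frame correspondent is ∀x ∀y ∀z ((xR²y ∧ xR²z) → ∃w (y = w ∧ z = w)).
(a): condition met.
(b): fails — w0R²w0, w0R²w1 but w0 ≠ w1.
(c): condition met.
(d): condition met.
Valid on: (a), (c), (d).

(a), (c), (d)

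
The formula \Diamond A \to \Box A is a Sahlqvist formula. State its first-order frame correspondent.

partial functionality: \forall x \forall y \forall z (Rxy \wedge Rxz \to y = z)

Suppose ◇A→□A is valid. Take Rxy, Rxz and set V(A)={y}. Then ◇A at x, so □A at x, so A at z, i.e. z=y.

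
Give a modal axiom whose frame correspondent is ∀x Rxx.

This is reflexivity; the standard corresponding axiom is T: □q → q.
Suppose □q→q is valid. At any x set V(q)={w : Rxw}. Then □q holds at x, so q holds at x, i.e. Rxx.

□q → q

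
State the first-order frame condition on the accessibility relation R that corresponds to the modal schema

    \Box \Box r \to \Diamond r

This is a Sahlqvist (Geach-type) schema ◇^0□^2r → □^0◇^1r.
First-order correspondent: \forall x \exists w (x R^2 w \wedge xRw).

\forall x \exists w (x R^2 w \wedge xRw)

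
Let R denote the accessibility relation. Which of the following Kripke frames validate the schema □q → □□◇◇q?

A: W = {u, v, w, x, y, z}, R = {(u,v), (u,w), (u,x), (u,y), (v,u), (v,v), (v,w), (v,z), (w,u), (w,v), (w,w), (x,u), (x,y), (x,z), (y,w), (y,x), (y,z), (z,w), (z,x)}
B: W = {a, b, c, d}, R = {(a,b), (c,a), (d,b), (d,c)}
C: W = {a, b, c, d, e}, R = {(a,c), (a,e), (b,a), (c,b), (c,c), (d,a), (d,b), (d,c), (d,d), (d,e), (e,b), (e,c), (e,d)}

This is the axiom for a generalized confluence (Geach) condition; its first-order frame correspondent is ∀x ∀z (xR²z → ∃w (xRw ∧ zR²w)).
A: ✓.
B: fails — cR²b but no w with cRw and bR²w.
C: ✓.

A, C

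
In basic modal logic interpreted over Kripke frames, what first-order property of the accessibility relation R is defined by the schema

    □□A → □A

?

density

Suppose □□A→□A is valid. Take Rxy and set V(A)={w : xR²w}. Then □□A at x, so □A at x, so A at y, i.e. ∃z(Rxz∧Rzy).
The converse is a direct semantic check.
Frame condition: ∀x ∀y (Rxy → ∃z (Rxz ∧ Rzy)).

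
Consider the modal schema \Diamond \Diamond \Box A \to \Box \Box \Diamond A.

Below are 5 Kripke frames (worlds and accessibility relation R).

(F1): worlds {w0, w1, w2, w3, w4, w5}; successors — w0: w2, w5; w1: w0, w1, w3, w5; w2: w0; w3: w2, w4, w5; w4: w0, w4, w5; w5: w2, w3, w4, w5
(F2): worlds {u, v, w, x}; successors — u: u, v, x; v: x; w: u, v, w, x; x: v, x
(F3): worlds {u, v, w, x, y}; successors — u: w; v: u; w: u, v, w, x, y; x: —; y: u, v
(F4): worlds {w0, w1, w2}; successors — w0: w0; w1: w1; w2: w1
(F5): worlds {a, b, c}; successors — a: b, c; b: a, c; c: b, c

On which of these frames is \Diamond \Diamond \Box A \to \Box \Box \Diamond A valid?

The schema corresponds to a generalized confluence (Geach) condition: \forall x \forall y \forall z ((x R^2 y \wedge x R^2 z) \to \exists w (yRw \wedge zRw)).
(F1): fails — w0R²w0, w0R²w2 but no w with w0Rw and w2Rw.
(F2): holds.
(F3): fails — uR²u, uR²v but no t with uRt and vRt.
(F4): holds.
(F5): holds.

(F2), (F4), (F5)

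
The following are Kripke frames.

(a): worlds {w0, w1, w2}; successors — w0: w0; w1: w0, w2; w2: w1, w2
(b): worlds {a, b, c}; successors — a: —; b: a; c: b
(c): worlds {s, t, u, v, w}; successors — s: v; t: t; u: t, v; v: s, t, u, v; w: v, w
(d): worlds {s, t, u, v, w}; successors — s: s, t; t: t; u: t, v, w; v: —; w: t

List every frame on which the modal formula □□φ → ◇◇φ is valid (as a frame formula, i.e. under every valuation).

This is the axiom for a generalized confluence (Geach) condition; its first-order frame correspondent is ∀x ∃w (xR²w ∧ xR²w).
(a): holds.
(b): fails — at a but no w with aR²w and aR²w.
(c): holds.
(d): fails — at v but no w* with vR²w* and vR²w*.

(a), (c)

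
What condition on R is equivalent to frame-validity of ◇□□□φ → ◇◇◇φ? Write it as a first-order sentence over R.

This is a Sahlqvist (Geach-type) schema ◇^1□^3φ → □^0◇^3φ.
First-order correspondent: ∀x ∀y (xRy → ∃w (yR³w ∧ xR³w)).

∀x ∀y (xRy → ∃w (yR³w ∧ xR³w))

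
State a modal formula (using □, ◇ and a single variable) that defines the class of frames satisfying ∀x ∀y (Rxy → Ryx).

This is symmetry; the standard corresponding axiom is B: p → □◇p.
Suppose p→□◇p is valid. Take Rxy and set V(p)={x}. Then p at x, so □◇p at x, so ◇p at y, so some z with Ryz has p; z=x, i.e. Ryx.

p → □◇p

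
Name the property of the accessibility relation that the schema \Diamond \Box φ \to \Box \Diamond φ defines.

This schema is the .2 axiom.
It corresponds to convergence: \forall x \forall y \forall z (Rxy \wedge Rxz \to \exists w (Ryw \wedge Rzw)).

convergence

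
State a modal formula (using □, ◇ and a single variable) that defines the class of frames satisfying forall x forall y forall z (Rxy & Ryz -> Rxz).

A defining formula is □q → □□q (the 4 axiom).
Suppose □q→□□q is valid. Take Rxy, Ryz and set V(q)={w : Rxw}. Then □q at x, so □□q at x, so □q at y, so q at z, i.e. Rxz.

□q → □□q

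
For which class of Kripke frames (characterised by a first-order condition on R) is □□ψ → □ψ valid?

Density

Suppose □□ψ→□ψ is valid. Take Rxy and set V(ψ)={w : xR²w}. Then □□ψ at x, so □ψ at x, so ψ at y, i.e. ∃z(Rxz∧Rzy).
Conversely, on a frame with density the schema holds at every world under every valuation.
Frame condition: ∀x ∀y (Rxy → ∃z (Rxz ∧ Rzy)).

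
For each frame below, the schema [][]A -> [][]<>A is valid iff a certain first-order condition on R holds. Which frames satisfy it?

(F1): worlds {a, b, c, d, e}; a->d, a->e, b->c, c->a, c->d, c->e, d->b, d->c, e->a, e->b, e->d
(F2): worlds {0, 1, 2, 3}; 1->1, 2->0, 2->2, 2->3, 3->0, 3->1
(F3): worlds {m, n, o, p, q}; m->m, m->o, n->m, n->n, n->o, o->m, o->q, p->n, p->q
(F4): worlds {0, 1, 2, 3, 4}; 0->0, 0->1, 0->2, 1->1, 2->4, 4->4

Frame correspondent (Sahlqvist): forall x forall z (x R^2 z -> exists w (x R^2 w & zRw)) — i.e. a generalized confluence (Geach) condition.
(F1): fails — bR²d but no w with bR²w and dRw.
(F2): fails — 2R²0 but no w with 2R²w and 0Rw.
(F3): fails — mR²q but no w with mR²w and qRw.
(F4): satisfies the condition.

(F4)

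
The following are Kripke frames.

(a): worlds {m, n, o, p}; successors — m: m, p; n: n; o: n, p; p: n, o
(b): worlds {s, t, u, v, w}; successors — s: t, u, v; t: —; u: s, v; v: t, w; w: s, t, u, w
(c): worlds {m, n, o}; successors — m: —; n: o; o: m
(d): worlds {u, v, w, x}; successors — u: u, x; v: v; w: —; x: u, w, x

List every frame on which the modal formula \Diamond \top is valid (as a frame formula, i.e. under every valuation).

(a)

Frame correspondent (Sahlqvist): \forall x \exists y Rxy — i.e. seriality.
(a): holds.
(b): fails — world t has no successor.
(c): fails — world m has no successor.
(d): fails — world w has no successor.
Valid on: (a).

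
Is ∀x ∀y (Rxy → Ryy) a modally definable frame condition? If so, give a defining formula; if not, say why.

Yes — defined by □(□r → r)

Yes: it is shift-reflexivity, defined by the T□ schema □(□r → r).
Suppose □(□r→r) is valid. Take Rxy and set V(r)={w : Ryw}. Then at y, □r holds; since □(□r→r) at x, □r→r at y, so r at y, i.e. Ryy.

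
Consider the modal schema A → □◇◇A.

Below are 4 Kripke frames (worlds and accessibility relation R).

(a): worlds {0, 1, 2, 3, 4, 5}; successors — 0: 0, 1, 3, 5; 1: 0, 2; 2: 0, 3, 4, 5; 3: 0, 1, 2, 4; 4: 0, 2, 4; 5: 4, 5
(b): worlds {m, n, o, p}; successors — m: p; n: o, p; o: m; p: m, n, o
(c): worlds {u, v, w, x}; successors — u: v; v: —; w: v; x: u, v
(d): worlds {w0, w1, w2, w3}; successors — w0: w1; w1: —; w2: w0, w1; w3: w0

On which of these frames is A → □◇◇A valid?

(a)

Frame correspondent (Sahlqvist): ∀x ∀z (xRz → ∃w (x = w ∧ zR²w)) — i.e. a generalized confluence (Geach) condition.
(a): holds.
(b): fails — nRo but no w with n=w and oR²w.
(c): fails — uRv but no t with u=t and vR²t.
(d): fails — w0Rw1 but no w with w0=w and w1R²w.
Valid on: (a).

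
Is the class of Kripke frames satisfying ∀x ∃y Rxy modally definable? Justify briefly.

This is a Sahlqvist condition; the D axiom □p → ◇p defines it.

Yes — defined by □p → ◇p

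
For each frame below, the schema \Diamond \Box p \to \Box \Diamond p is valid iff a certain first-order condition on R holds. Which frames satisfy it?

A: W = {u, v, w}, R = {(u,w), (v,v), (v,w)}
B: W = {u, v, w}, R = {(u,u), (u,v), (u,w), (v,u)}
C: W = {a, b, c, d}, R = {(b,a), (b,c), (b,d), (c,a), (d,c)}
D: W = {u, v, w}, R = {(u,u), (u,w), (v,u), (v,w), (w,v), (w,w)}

D

The schema corresponds to convergence: \forall x \forall y \forall z (Rxy \wedge Rxz \to \exists w (Ryw \wedge Rzw)).
A: fails — Ruw and Ruw but w and w have no common successor.
B: fails — Ruv and Ruw but v and w have no common successor.
C: fails — Rbc and Rba but c and a have no common successor.
D: ✓.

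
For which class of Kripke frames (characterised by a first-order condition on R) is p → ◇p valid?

reflexivity: ∀x Rxx

This schema is equivalent to the T axiom □p → p.
It corresponds to reflexivity: ∀x Rxx.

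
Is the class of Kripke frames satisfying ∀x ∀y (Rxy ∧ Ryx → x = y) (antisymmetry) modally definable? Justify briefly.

Not definable by any modal formula

Any modally definable frame class is closed under surjective bounded morphisms.
The 6-cycle (worlds 0,1,2,3,4,5 with 0→1→2→3→4→5→0) is antisymmetric. Sending even-indexed worlds to a and odd-indexed worlds to b is a surjective bounded morphism onto the two-world frame with a↔b, which is not antisymmetric.
So the class is not modally definable.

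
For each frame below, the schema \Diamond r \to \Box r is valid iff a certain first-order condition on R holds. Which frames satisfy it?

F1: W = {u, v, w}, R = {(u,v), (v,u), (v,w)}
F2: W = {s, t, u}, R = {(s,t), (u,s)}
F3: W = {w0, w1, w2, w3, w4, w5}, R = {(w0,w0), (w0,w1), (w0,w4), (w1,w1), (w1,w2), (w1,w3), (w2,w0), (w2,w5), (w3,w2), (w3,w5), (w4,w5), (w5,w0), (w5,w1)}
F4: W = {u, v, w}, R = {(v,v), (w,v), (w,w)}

Frame correspondent (Sahlqvist): \forall x \forall y \forall z (Rxy \wedge Rxz \to y = z) — i.e. partial functionality.
F1: fails — v sees both u and w.
F2: holds.
F3: fails — w0 sees both w0 and w1.
F4: fails — w sees both v and w.
Valid on: F2.

F2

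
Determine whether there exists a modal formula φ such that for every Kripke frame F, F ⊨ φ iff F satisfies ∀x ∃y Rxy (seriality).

Yes — defined by □p → ◇p

This is a Sahlqvist condition; the D axiom □p → ◇p defines it.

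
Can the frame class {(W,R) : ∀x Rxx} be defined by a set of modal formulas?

This is a Sahlqvist condition; the T axiom □p → p defines it.
Suppose □p→p is valid. At any x set V(p)={w : Rxw}. Then □p holds at x, so p holds at x, i.e. Rxx.

Yes, by □p → p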